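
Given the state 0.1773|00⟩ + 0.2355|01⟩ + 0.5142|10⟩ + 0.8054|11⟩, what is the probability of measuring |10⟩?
0.2644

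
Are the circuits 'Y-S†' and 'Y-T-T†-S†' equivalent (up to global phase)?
Yes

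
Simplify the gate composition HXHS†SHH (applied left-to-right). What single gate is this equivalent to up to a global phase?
Z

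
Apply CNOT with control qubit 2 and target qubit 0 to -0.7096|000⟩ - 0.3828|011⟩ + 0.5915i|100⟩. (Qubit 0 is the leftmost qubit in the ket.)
-0.7096|000⟩ + 0.5915i|100⟩ - 0.3828|111⟩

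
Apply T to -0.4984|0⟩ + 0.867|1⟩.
-0.4984|0⟩ + (0.6131 + 0.6131i)|1⟩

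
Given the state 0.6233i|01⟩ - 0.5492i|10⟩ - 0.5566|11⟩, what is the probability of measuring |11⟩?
0.3098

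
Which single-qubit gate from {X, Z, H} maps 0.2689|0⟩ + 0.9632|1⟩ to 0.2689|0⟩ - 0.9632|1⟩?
Z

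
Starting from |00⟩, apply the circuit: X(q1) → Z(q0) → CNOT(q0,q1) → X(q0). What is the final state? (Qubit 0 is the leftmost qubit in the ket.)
|11⟩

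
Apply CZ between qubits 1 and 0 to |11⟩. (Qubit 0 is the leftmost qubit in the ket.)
-|11⟩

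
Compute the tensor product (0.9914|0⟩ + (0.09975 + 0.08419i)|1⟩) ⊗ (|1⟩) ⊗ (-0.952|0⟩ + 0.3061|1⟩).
-0.9438|010⟩ + 0.3035|011⟩ + (-0.09496 - 0.08015i)|110⟩ + (0.03053 + 0.02577i)|111⟩

amp(|b₁b₂…⟩) = product of the factor amplitudes for bits b₁, b₂, …; only kets whose every factor amplitude is nonzero survive.
|010⟩: (0.9914)(1)(-0.952) = -0.9438
|011⟩: (0.9914)(1)(0.3061) = 0.3035
|110⟩: (0.09975 + 0.08419i)(1)(-0.952) = (-0.09496 - 0.08015i)
|111⟩: (0.09975 + 0.08419i)(1)(0.3061) = (0.03053 + 0.02577i)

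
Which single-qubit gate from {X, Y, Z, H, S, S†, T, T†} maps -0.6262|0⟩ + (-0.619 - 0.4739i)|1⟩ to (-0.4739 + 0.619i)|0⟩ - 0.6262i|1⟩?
Y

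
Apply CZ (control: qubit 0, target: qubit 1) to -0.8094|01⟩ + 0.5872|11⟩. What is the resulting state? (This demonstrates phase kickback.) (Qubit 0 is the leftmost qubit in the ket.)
-0.8094|01⟩ - 0.5872|11⟩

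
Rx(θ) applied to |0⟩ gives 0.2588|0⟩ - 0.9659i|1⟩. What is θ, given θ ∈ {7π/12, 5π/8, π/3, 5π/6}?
5π/6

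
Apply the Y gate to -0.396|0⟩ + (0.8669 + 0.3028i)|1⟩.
(0.3028 - 0.8669i)|0⟩ - 0.396i|1⟩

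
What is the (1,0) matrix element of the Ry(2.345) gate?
0.9217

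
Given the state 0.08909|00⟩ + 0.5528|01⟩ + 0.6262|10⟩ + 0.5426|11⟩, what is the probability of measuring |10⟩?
0.3921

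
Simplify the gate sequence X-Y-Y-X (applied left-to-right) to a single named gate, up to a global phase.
I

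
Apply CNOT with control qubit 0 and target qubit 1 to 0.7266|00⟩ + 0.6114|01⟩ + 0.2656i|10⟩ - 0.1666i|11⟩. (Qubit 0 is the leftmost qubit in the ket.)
0.7266|00⟩ + 0.6114|01⟩ - 0.1666i|10⟩ + 0.2656i|11⟩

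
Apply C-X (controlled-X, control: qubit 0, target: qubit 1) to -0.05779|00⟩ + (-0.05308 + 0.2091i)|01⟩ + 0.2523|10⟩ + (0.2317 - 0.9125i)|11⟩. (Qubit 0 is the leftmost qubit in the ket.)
-0.05779|00⟩ + (-0.05308 + 0.2091i)|01⟩ + (0.2317 - 0.9125i)|10⟩ + 0.2523|11⟩

C-X leaves the control-|0⟩ kets |00⟩, |01⟩ unchanged and applies X to qubit 1 on the control-|1⟩ pair (|10⟩, |11⟩).
X = [[0, 1], [1, 0]].
With a = amp(|10⟩) = 0.2523 and b = amp(|11⟩) = (0.2317 - 0.9125i):
new amp(|10⟩) = (1)·b = (0.2317 - 0.9125i)
new amp(|11⟩) = (1)·a = 0.2523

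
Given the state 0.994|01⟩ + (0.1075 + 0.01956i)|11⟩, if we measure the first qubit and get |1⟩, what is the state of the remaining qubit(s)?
(0.9838 + 0.179i)|1⟩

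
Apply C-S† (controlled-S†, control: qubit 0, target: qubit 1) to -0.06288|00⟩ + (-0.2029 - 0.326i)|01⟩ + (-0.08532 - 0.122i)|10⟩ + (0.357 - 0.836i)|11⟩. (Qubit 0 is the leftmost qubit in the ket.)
-0.06288|00⟩ + (-0.2029 - 0.326i)|01⟩ + (-0.08532 - 0.122i)|10⟩ + (-0.836 - 0.357i)|11⟩

C-S† leaves the control-|0⟩ kets |00⟩, |01⟩ unchanged and applies S† to qubit 1 on the control-|1⟩ pair (|10⟩, |11⟩).
S† = [[1, 0], [0, -i]].
With a = amp(|10⟩) = (-0.08532 - 0.122i) and b = amp(|11⟩) = (0.357 - 0.836i):
new amp(|10⟩) = (1)·a = (-0.08532 - 0.122i)
new amp(|11⟩) = (-i)·b = (-0.836 - 0.357i)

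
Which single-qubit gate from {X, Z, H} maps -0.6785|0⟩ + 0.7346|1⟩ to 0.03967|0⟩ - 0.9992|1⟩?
H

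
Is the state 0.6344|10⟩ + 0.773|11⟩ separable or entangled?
Separable

Writing the state as a|00⟩ + b|01⟩ + c|10⟩ + d|11⟩, it is a product state iff ad − bc = 0.
Here (a, b, c, d) = (0, 0, 0.6344, 0.773): ad − bc = (0)(0.773) − (0)(0.6344) = 0, so the state is separable.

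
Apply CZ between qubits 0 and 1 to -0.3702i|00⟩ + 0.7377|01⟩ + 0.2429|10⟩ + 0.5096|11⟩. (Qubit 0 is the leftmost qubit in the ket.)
-0.3702i|00⟩ + 0.7377|01⟩ + 0.2429|10⟩ - 0.5096|11⟩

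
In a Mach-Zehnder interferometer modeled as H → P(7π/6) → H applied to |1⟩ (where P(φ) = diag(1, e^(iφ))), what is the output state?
(0.933 + 0.25i)|0⟩ + (0.06699 - 0.25i)|1⟩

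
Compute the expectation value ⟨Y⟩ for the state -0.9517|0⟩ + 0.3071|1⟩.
0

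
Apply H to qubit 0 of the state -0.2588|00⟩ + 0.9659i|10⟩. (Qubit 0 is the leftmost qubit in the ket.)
(-0.183 + 0.683i)|00⟩ + (-0.183 - 0.683i)|10⟩

H on qubit 0 mixes each pair of kets that differ only in qubit 0: amplitudes (a, b) of (|…0…⟩, |…1…⟩) become ((a + b)/√2, (a − b)/√2). Kets absent from the input have amplitude 0.
(|00⟩, |10⟩): (a, b) = (-0.2588, 0.9659i) → ((-0.183 + 0.683i), (-0.183 - 0.683i))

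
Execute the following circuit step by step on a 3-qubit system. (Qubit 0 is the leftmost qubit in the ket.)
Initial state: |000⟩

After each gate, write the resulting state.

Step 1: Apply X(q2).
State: |001⟩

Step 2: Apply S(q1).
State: |001⟩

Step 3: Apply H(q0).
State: 1/√2|001⟩ + 1/√2|101⟩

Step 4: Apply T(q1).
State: 1/√2|001⟩ + 1/√2|101⟩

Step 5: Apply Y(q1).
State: (1/√2)i|011⟩ + (1/√2)i|111⟩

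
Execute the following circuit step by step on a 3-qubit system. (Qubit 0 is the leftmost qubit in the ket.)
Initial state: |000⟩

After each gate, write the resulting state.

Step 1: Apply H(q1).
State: 1/√2|000⟩ + 1/√2|010⟩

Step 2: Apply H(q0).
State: 1/2|000⟩ + 1/2|010⟩ + 1/2|100⟩ + 1/2|110⟩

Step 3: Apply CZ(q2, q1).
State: 1/2|000⟩ + 1/2|010⟩ + 1/2|100⟩ + 1/2|110⟩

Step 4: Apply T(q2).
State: 1/2|000⟩ + 1/2|010⟩ + 1/2|100⟩ + 1/2|110⟩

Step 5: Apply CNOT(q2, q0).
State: 1/2|000⟩ + 1/2|010⟩ + 1/2|100⟩ + 1/2|110⟩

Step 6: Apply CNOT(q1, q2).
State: 1/2|000⟩ + 1/2|011⟩ + 1/2|100⟩ + 1/2|111⟩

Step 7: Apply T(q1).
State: 1/2|000⟩ + (1/√8 + (1/√8)i)|011⟩ + 1/2|100⟩ + (1/√8 + (1/√8)i)|111⟩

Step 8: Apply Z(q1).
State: 1/2|000⟩ + (-1/√8 - (1/√8)i)|011⟩ + 1/2|100⟩ + (-1/√8 - (1/√8)i)|111⟩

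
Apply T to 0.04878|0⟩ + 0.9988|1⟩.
0.04878|0⟩ + (0.7063 + 0.7063i)|1⟩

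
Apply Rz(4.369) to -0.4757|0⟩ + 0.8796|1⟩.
(0.274 + 0.3889i)|0⟩ + (-0.5066 + 0.7191i)|1⟩

Rz(4.369) = [[e^(−iθ/2), 0], [0, e^(iθ/2)]] with e^(±iθ/2) = cos(θ/2) ± i·sin(θ/2); θ = 4.369, cos(θ/2) ≈ -0.575899, sin(θ/2) ≈ 0.817521.
With a = amp(|0⟩) = -0.4757 and b = amp(|1⟩) = 0.8796:
new amp(|0⟩) = (-0.575899 - 0.817521i)·a = (0.274 + 0.3889i)
new amp(|1⟩) = (-0.575899 + 0.817521i)·b = (-0.5066 + 0.7191i)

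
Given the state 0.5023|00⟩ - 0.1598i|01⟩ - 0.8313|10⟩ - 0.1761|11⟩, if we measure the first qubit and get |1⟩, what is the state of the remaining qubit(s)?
-0.9783|0⟩ - 0.2072|1⟩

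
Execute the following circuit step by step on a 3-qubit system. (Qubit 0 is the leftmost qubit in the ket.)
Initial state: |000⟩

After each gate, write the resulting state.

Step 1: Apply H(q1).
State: 1/√2|000⟩ + 1/√2|010⟩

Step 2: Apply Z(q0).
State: 1/√2|000⟩ + 1/√2|010⟩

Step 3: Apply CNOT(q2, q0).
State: 1/√2|000⟩ + 1/√2|010⟩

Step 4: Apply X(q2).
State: 1/√2|001⟩ + 1/√2|011⟩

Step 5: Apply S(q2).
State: (1/√2)i|001⟩ + (1/√2)i|011⟩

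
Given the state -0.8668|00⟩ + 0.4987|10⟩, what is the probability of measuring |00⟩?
0.7513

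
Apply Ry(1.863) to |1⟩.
-0.8025|0⟩ + 0.5966|1⟩

Ry(1.863) = [[cos(θ/2), −sin(θ/2)], [sin(θ/2), cos(θ/2)]]; θ = 1.863, cos(θ/2) ≈ 0.596631, sin(θ/2) ≈ 0.802516.
With a = amp(|0⟩) = 0 and b = amp(|1⟩) = 1:
new amp(|0⟩) = (0.596631)·a + (-0.802516)·b = -0.8025
new amp(|1⟩) = (0.802516)·a + (0.596631)·b = 0.5966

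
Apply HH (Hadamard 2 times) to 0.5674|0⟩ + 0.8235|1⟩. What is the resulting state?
0.5674|0⟩ + 0.8235|1⟩

H² = I, so an even number of Hadamards cancels: H^2 = I and the state is unchanged.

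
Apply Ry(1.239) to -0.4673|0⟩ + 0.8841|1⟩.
-0.8938|0⟩ + 0.4485|1⟩

Ry(1.239) = [[cos(θ/2), −sin(θ/2)], [sin(θ/2), cos(θ/2)]]; θ = 1.239, cos(θ/2) ≈ 0.814169, sin(θ/2) ≈ 0.580628.
With a = amp(|0⟩) = -0.4673 and b = amp(|1⟩) = 0.8841:
new amp(|0⟩) = (0.814169)·a + (-0.580628)·b = -0.8938
new amp(|1⟩) = (0.580628)·a + (0.814169)·b = 0.4485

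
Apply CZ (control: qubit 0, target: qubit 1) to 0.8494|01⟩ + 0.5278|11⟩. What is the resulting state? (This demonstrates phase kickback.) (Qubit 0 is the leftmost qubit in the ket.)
0.8494|01⟩ - 0.5278|11⟩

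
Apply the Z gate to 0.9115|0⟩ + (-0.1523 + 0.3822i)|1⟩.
0.9115|0⟩ + (0.1523 - 0.3822i)|1⟩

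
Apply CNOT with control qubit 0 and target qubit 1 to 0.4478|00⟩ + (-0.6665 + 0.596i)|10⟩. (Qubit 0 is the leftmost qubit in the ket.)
0.4478|00⟩ + (-0.6665 + 0.596i)|11⟩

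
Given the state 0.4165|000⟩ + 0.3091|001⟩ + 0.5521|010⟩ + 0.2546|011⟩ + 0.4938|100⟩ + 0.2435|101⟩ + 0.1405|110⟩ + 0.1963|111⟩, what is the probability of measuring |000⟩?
0.1735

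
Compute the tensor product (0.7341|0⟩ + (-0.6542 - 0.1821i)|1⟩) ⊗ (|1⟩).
0.7341|01⟩ + (-0.6542 - 0.1821i)|11⟩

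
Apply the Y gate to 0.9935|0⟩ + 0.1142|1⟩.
-0.1142i|0⟩ + 0.9935i|1⟩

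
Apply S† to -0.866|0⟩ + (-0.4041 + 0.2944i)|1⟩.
-0.866|0⟩ + (0.2944 + 0.4041i)|1⟩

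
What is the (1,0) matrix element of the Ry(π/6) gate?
0.2588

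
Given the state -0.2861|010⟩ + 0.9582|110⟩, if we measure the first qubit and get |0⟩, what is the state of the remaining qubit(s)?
-|10⟩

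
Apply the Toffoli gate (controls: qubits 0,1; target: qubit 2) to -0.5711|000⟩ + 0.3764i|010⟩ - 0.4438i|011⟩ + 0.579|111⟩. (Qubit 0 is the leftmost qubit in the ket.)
-0.5711|000⟩ + 0.3764i|010⟩ - 0.4438i|011⟩ + 0.579|110⟩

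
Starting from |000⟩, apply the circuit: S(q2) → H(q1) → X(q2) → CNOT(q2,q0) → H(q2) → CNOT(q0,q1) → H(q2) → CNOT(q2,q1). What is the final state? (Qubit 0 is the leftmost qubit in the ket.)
1/√2|101⟩ + 1/√2|111⟩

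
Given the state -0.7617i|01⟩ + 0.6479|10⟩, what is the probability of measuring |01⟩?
0.5802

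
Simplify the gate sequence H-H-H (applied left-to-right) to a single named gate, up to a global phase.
H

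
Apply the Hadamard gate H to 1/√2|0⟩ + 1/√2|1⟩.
|0⟩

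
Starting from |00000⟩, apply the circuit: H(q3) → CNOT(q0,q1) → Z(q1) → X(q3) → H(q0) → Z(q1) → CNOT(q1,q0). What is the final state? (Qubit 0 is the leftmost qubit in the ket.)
1/2|00000⟩ + 1/2|00010⟩ + 1/2|10000⟩ + 1/2|10010⟩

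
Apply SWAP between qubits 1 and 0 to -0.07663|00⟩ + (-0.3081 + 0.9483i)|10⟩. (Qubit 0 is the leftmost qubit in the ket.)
-0.07663|00⟩ + (-0.3081 + 0.9483i)|01⟩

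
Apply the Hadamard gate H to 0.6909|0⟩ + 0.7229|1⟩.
0.9997|0⟩ - 0.02263|1⟩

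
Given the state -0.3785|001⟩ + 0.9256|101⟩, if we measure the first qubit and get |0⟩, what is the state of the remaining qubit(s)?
-|01⟩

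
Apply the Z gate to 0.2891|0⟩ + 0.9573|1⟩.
0.2891|0⟩ - 0.9573|1⟩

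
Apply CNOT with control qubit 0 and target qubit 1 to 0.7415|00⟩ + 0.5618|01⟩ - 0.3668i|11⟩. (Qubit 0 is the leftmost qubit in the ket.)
0.7415|00⟩ + 0.5618|01⟩ - 0.3668i|10⟩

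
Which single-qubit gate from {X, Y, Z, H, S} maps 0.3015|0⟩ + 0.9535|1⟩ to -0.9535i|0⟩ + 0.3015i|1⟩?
Y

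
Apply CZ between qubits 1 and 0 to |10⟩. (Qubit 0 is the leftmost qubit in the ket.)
|10⟩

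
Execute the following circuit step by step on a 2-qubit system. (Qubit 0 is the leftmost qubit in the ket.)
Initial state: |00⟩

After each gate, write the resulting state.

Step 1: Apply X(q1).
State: |01⟩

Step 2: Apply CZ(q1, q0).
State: |01⟩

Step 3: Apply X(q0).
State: |11⟩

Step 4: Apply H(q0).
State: 1/√2|01⟩ - 1/√2|11⟩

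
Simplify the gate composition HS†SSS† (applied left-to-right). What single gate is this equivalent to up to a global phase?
H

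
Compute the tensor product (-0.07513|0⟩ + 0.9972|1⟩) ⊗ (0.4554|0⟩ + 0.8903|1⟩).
-0.03421|00⟩ - 0.06689|01⟩ + 0.4541|10⟩ + 0.8878|11⟩

amp(|b₁b₂…⟩) = product of the factor amplitudes for bits b₁, b₂, …; only kets whose every factor amplitude is nonzero survive.
|00⟩: (-0.07513)(0.4554) = -0.03421
|01⟩: (-0.07513)(0.8903) = -0.06689
|10⟩: (0.9972)(0.4554) = 0.4541
|11⟩: (0.9972)(0.8903) = 0.8878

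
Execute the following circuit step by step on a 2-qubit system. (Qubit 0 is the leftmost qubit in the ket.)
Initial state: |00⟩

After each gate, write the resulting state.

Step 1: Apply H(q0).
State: 1/√2|00⟩ + 1/√2|10⟩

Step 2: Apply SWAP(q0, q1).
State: 1/√2|00⟩ + 1/√2|01⟩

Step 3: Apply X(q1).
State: 1/√2|00⟩ + 1/√2|01⟩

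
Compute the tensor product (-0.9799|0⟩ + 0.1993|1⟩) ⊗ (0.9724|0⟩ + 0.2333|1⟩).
-0.9529|00⟩ - 0.2286|01⟩ + 0.1938|10⟩ + 0.0465|11⟩

amp(|b₁b₂…⟩) = product of the factor amplitudes for bits b₁, b₂, …; only kets whose every factor amplitude is nonzero survive.
|00⟩: (-0.9799)(0.9724) = -0.9529
|01⟩: (-0.9799)(0.2333) = -0.2286
|10⟩: (0.1993)(0.9724) = 0.1938
|11⟩: (0.1993)(0.2333) = 0.0465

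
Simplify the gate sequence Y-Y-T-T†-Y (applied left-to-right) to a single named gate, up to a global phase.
Y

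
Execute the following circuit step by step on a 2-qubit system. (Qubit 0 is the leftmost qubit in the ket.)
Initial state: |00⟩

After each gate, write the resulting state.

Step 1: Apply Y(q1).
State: i|01⟩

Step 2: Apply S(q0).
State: i|01⟩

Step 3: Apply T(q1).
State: (-1/√2 + (1/√2)i)|01⟩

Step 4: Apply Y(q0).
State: (-1/√2 - (1/√2)i)|11⟩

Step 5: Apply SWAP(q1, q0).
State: (-1/√2 - (1/√2)i)|11⟩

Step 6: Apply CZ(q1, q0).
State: (1/√2 + (1/√2)i)|11⟩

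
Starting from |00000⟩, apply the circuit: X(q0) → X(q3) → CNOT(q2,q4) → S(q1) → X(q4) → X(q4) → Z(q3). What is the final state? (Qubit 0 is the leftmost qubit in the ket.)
-|10010⟩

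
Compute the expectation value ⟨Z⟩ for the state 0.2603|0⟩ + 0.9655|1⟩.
-0.8644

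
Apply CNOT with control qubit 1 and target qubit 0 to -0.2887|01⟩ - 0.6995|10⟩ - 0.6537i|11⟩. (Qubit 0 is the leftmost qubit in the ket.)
-0.6537i|01⟩ - 0.6995|10⟩ - 0.2887|11⟩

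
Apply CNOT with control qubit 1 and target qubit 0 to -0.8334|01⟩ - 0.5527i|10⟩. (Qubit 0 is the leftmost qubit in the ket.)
-0.5527i|10⟩ - 0.8334|11⟩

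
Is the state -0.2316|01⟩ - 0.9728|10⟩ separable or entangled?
Entangled

Writing the state as a|00⟩ + b|01⟩ + c|10⟩ + d|11⟩, it is a product state iff ad − bc = 0.
Here (a, b, c, d) = (0, -0.2316, -0.9728, 0): ad − bc = (0)(0) − (-0.2316)(-0.9728) = -0.2253 ≠ 0, so the state is entangled.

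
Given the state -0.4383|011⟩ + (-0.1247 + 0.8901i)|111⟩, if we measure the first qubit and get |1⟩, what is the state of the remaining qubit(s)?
(-0.1387 + 0.9903i)|11⟩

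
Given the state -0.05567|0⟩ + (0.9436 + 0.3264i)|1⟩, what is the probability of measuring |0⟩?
0.003099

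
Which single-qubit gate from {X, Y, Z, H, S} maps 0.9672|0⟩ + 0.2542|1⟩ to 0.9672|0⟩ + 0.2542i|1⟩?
S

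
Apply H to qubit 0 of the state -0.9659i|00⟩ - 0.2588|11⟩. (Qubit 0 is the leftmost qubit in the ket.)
-0.683i|00⟩ - 0.183|01⟩ - 0.683i|10⟩ + 0.183|11⟩

H on qubit 0 mixes each pair of kets that differ only in qubit 0: amplitudes (a, b) of (|…0…⟩, |…1…⟩) become ((a + b)/√2, (a − b)/√2). Kets absent from the input have amplitude 0.
(|00⟩, |10⟩): (a, b) = (-0.9659i, 0) → (-0.683i, -0.683i)
(|01⟩, |11⟩): (a, b) = (0, -0.2588) → (-0.183, 0.183)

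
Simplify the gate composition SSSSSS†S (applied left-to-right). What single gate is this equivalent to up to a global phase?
S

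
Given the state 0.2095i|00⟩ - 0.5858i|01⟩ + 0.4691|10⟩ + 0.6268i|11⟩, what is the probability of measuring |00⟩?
0.04389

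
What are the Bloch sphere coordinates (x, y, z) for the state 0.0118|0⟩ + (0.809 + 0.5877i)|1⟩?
(0.01909, 0.01387, -0.9997)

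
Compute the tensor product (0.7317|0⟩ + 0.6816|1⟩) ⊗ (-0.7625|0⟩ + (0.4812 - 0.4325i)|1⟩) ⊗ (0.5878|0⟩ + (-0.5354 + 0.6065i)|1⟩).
-0.3279|000⟩ + (0.2987 - 0.3384i)|001⟩ + (0.207 - 0.186i)|010⟩ + (0.003422 + 0.383i)|011⟩ - 0.3055|100⟩ + (0.2783 - 0.3152i)|101⟩ + (0.1928 - 0.1733i)|110⟩ + (0.003188 + 0.3568i)|111⟩

amp(|b₁b₂…⟩) = product of the factor amplitudes for bits b₁, b₂, …; only kets whose every factor amplitude is nonzero survive.
|000⟩: (0.7317)(-0.7625)(0.5878) = -0.3279
|001⟩: (0.7317)(-0.7625)(-0.5354 + 0.6065i) = (0.2987 - 0.3384i)
|010⟩: (0.7317)(0.4812 - 0.4325i)(0.5878) = (0.207 - 0.186i)
|011⟩: (0.7317)(0.4812 - 0.4325i)(-0.5354 + 0.6065i) = (0.003422 + 0.383i)
|100⟩: (0.6816)(-0.7625)(0.5878) = -0.3055
|101⟩: (0.6816)(-0.7625)(-0.5354 + 0.6065i) = (0.2783 - 0.3152i)
|110⟩: (0.6816)(0.4812 - 0.4325i)(0.5878) = (0.1928 - 0.1733i)
|111⟩: (0.6816)(0.4812 - 0.4325i)(-0.5354 + 0.6065i) = (0.003188 + 0.3568i)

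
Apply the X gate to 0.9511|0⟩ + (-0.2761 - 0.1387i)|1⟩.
(-0.2761 - 0.1387i)|0⟩ + 0.9511|1⟩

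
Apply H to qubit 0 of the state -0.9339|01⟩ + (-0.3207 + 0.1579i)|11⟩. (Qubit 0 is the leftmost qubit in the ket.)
(-0.8871 + 0.1117i)|01⟩ + (-0.4336 - 0.1117i)|11⟩

H on qubit 0 mixes each pair of kets that differ only in qubit 0: amplitudes (a, b) of (|…0…⟩, |…1…⟩) become ((a + b)/√2, (a − b)/√2). Kets absent from the input have amplitude 0.
(|01⟩, |11⟩): (a, b) = (-0.9339, (-0.3207 + 0.1579i)) → ((-0.8871 + 0.1117i), (-0.4336 - 0.1117i))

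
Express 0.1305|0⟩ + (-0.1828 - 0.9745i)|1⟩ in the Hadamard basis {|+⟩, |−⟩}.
(-0.03698 - 0.6891i)|+⟩ + (0.2215 + 0.6891i)|−⟩

With |ψ⟩ = α|0⟩ + β|1⟩, the Hadamard-basis coefficients are ⟨+|ψ⟩ = (α + β)/√2 and ⟨−|ψ⟩ = (α − β)/√2.
Here α = 0.1305, β = (-0.1828 - 0.9745i): (α + β)/√2 = (-0.03698 - 0.6891i), (α − β)/√2 = (0.2215 + 0.6891i).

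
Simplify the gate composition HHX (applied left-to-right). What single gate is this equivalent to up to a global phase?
X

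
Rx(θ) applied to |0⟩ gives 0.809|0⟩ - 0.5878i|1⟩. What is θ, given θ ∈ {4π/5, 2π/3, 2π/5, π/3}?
2π/5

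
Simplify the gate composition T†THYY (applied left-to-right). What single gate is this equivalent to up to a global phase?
H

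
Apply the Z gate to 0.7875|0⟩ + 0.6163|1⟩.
0.7875|0⟩ - 0.6163|1⟩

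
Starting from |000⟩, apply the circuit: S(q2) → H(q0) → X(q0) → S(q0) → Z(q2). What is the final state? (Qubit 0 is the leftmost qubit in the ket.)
1/√2|000⟩ + (1/√2)i|100⟩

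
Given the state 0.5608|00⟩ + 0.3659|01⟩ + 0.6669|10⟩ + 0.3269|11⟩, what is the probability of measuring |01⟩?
0.1339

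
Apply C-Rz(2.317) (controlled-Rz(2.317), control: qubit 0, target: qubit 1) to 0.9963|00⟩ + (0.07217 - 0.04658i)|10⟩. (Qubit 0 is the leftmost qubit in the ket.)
0.9963|00⟩ + (-0.01376 - 0.08479i)|10⟩

C-Rz(2.317) leaves the control-|0⟩ kets |00⟩, |01⟩ unchanged and applies Rz(2.317) to qubit 1 on the control-|1⟩ pair (|10⟩, |11⟩).
Rz(2.317) = [[e^(−iθ/2), 0], [0, e^(iθ/2)]] with e^(±iθ/2) = cos(θ/2) ± i·sin(θ/2); θ = 2.317, cos(θ/2) ≈ 0.400714, sin(θ/2) ≈ 0.916203.
With a = amp(|10⟩) = (0.07217 - 0.04658i) and b = amp(|11⟩) = 0:
new amp(|10⟩) = (0.400714 - 0.916203i)·a = (-0.01376 - 0.08479i)
new amp(|11⟩) = (0.400714 + 0.916203i)·b = 0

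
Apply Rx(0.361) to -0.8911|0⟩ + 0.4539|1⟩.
(-0.8766 - 0.08148i)|0⟩ + (0.4465 + 0.16i)|1⟩

Rx(0.361) = [[cos(θ/2), −i·sin(θ/2)], [−i·sin(θ/2), cos(θ/2)]]; θ = 0.361, cos(θ/2) ≈ 0.983754, sin(θ/2) ≈ 0.179521.
With a = amp(|0⟩) = -0.8911 and b = amp(|1⟩) = 0.4539:
new amp(|0⟩) = (0.983754)·a + (-0.179521i)·b = (-0.8766 - 0.08148i)
new amp(|1⟩) = (-0.179521i)·a + (0.983754)·b = (0.4465 + 0.16i)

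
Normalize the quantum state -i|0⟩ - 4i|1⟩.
-0.2425i|0⟩ - 0.9701i|1⟩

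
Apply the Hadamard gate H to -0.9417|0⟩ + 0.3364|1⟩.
-0.428|0⟩ - 0.9038|1⟩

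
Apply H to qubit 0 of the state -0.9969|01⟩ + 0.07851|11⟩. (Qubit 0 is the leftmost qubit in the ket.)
-0.6494|01⟩ - 0.7604|11⟩

H on qubit 0 mixes each pair of kets that differ only in qubit 0: amplitudes (a, b) of (|…0…⟩, |…1…⟩) become ((a + b)/√2, (a − b)/√2). Kets absent from the input have amplitude 0.
(|01⟩, |11⟩): (a, b) = (-0.9969, 0.07851) → (-0.6494, -0.7604)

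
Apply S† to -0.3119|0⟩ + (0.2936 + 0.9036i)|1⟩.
-0.3119|0⟩ + (0.9036 - 0.2936i)|1⟩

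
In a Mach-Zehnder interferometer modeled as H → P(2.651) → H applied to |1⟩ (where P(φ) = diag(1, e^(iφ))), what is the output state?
(0.941 - 0.2356i)|0⟩ + (0.05897 + 0.2356i)|1⟩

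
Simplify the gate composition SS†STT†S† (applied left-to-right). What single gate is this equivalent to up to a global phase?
I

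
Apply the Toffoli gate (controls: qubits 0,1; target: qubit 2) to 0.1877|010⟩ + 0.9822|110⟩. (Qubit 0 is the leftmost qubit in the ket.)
0.1877|010⟩ + 0.9822|111⟩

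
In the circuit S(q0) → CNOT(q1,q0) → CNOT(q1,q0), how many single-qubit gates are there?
1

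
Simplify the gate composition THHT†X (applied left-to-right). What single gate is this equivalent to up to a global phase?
X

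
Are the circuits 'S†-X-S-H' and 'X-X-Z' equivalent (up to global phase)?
No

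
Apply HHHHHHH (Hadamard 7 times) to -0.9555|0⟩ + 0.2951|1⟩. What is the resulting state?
-0.467|0⟩ - 0.8843|1⟩

H² = I, so H^7 = H: a single Hadamard. With (a, b) = (-0.9555, 0.2951), H gives ((a + b)/√2, (a − b)/√2) = (-0.467, -0.8843).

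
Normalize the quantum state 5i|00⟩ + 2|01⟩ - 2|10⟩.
0.8704i|00⟩ + 0.3482|01⟩ - 0.3482|10⟩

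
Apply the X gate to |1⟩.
|0⟩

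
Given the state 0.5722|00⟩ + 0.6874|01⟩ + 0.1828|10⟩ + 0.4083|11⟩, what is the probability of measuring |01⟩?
0.4725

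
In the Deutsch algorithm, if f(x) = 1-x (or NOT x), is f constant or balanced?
Balanced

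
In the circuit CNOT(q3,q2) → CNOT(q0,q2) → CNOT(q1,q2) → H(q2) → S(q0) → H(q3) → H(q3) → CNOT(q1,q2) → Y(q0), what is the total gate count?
9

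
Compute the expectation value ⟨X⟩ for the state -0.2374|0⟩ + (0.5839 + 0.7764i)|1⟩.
-0.2772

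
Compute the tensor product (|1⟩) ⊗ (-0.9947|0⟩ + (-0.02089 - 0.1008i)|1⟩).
-0.9947|10⟩ + (-0.02089 - 0.1008i)|11⟩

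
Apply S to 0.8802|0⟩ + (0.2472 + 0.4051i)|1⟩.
0.8802|0⟩ + (-0.4051 + 0.2472i)|1⟩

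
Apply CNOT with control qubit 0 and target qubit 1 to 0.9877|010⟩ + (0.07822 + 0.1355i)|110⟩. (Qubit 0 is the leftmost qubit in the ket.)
0.9877|010⟩ + (0.07822 + 0.1355i)|100⟩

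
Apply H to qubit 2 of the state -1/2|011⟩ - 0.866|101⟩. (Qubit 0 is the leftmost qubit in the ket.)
-1/√8|010⟩ + 1/√8|011⟩ - 0.6124|100⟩ + 0.6124|101⟩

H on qubit 2 mixes each pair of kets that differ only in qubit 2: amplitudes (a, b) of (|…0…⟩, |…1…⟩) become ((a + b)/√2, (a − b)/√2). Kets absent from the input have amplitude 0.
(|010⟩, |011⟩): (a, b) = (0, -1/2) → (-1/√8, 1/√8)
(|100⟩, |101⟩): (a, b) = (0, -0.866) → (-0.6124, 0.6124)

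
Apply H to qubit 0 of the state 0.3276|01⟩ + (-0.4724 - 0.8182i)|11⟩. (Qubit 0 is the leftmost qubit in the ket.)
(-0.1024 - 0.5786i)|01⟩ + (0.5657 + 0.5786i)|11⟩

H on qubit 0 mixes each pair of kets that differ only in qubit 0: amplitudes (a, b) of (|…0…⟩, |…1…⟩) become ((a + b)/√2, (a − b)/√2). Kets absent from the input have amplitude 0.
(|01⟩, |11⟩): (a, b) = (0.3276, (-0.4724 - 0.8182i)) → ((-0.1024 - 0.5786i), (0.5657 + 0.5786i))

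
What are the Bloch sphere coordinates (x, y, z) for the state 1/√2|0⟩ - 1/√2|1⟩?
(-1, 0, 0)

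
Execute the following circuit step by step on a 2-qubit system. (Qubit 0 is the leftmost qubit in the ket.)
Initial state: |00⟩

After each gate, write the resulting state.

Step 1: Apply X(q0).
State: |10⟩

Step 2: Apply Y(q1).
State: i|11⟩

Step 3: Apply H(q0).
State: (1/√2)i|01⟩ - (1/√2)i|11⟩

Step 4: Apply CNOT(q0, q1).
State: (1/√2)i|01⟩ - (1/√2)i|10⟩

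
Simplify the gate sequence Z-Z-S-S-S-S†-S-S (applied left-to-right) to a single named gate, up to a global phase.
I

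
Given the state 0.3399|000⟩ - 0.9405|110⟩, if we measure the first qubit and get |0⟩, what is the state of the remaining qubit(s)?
|00⟩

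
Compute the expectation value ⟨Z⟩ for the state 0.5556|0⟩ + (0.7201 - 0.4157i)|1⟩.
-0.3827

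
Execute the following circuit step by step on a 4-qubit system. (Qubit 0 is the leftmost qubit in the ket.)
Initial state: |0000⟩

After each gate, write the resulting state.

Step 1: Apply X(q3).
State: |0001⟩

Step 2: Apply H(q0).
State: 1/√2|0001⟩ + 1/√2|1001⟩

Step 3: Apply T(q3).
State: (1/2 + (1/2)i)|0001⟩ + (1/2 + (1/2)i)|1001⟩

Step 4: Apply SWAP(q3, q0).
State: (1/2 + (1/2)i)|1000⟩ + (1/2 + (1/2)i)|1001⟩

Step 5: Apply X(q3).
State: (1/2 + (1/2)i)|1000⟩ + (1/2 + (1/2)i)|1001⟩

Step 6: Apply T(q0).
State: (1/√2)i|1000⟩ + (1/√2)i|1001⟩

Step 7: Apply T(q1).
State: (1/√2)i|1000⟩ + (1/√2)i|1001⟩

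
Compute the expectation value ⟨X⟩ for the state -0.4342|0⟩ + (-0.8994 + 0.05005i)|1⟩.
0.781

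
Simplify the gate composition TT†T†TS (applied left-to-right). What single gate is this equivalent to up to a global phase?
S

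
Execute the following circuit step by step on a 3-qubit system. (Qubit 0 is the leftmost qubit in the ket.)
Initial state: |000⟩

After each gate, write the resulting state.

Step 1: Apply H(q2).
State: 1/√2|000⟩ + 1/√2|001⟩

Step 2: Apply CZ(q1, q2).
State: 1/√2|000⟩ + 1/√2|001⟩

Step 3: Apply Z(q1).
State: 1/√2|000⟩ + 1/√2|001⟩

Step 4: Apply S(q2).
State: 1/√2|000⟩ + (1/√2)i|001⟩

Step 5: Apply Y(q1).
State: (1/√2)i|010⟩ - 1/√2|011⟩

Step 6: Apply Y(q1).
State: 1/√2|000⟩ + (1/√2)i|001⟩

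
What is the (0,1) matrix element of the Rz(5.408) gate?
0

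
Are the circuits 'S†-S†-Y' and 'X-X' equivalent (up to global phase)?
No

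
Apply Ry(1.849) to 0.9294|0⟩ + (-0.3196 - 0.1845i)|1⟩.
(0.8149 + 0.1473i)|0⟩ + (0.5495 - 0.1111i)|1⟩

Ry(1.849) = [[cos(θ/2), −sin(θ/2)], [sin(θ/2), cos(θ/2)]]; θ = 1.849, cos(θ/2) ≈ 0.602234, sin(θ/2) ≈ 0.79832.
With a = amp(|0⟩) = 0.9294 and b = amp(|1⟩) = (-0.3196 - 0.1845i):
new amp(|0⟩) = (0.602234)·a + (-0.79832)·b = (0.8149 + 0.1473i)
new amp(|1⟩) = (0.79832)·a + (0.602234)·b = (0.5495 - 0.1111i)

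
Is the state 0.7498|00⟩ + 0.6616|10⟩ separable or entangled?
Separable

Writing the state as a|00⟩ + b|01⟩ + c|10⟩ + d|11⟩, it is a product state iff ad − bc = 0.
Here (a, b, c, d) = (0.7498, 0, 0.6616, 0): ad − bc = (0.7498)(0) − (0)(0.6616) = 0, so the state is separable.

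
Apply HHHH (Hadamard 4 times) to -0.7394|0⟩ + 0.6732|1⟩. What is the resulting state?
-0.7394|0⟩ + 0.6732|1⟩

H² = I, so an even number of Hadamards cancels: H^4 = I and the state is unchanged.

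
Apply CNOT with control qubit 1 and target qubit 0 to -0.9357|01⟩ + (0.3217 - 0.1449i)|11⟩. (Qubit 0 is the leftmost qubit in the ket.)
(0.3217 - 0.1449i)|01⟩ - 0.9357|11⟩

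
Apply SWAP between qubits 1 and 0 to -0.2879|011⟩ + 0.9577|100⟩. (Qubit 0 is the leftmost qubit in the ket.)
0.9577|010⟩ - 0.2879|101⟩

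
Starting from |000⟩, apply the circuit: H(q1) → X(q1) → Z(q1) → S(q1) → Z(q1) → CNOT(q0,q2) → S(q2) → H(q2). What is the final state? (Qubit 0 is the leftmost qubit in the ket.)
1/2|000⟩ + 1/2|001⟩ + (1/2)i|010⟩ + (1/2)i|011⟩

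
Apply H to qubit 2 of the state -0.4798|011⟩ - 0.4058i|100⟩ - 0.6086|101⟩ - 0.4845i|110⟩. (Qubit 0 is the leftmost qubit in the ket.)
-0.3393|010⟩ + 0.3393|011⟩ + (-0.4303 - 0.2869i)|100⟩ + (0.4303 - 0.2869i)|101⟩ - 0.3426i|110⟩ - 0.3426i|111⟩

H on qubit 2 mixes each pair of kets that differ only in qubit 2: amplitudes (a, b) of (|…0…⟩, |…1…⟩) become ((a + b)/√2, (a − b)/√2). Kets absent from the input have amplitude 0.
(|010⟩, |011⟩): (a, b) = (0, -0.4798) → (-0.3393, 0.3393)
(|100⟩, |101⟩): (a, b) = (-0.4058i, -0.6086) → ((-0.4303 - 0.2869i), (0.4303 - 0.2869i))
(|110⟩, |111⟩): (a, b) = (-0.4845i, 0) → (-0.3426i, -0.3426i)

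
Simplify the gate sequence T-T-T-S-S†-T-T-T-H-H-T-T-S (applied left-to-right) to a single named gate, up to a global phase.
S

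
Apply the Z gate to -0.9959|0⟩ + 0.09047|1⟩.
-0.9959|0⟩ - 0.09047|1⟩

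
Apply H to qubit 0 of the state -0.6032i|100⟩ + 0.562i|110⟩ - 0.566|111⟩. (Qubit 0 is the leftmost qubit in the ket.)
-0.4265i|000⟩ + 0.3974i|010⟩ - 0.4002|011⟩ + 0.4265i|100⟩ - 0.3974i|110⟩ + 0.4002|111⟩

H on qubit 0 mixes each pair of kets that differ only in qubit 0: amplitudes (a, b) of (|…0…⟩, |…1…⟩) become ((a + b)/√2, (a − b)/√2). Kets absent from the input have amplitude 0.
(|000⟩, |100⟩): (a, b) = (0, -0.6032i) → (-0.4265i, 0.4265i)
(|010⟩, |110⟩): (a, b) = (0, 0.562i) → (0.3974i, -0.3974i)
(|011⟩, |111⟩): (a, b) = (0, -0.566) → (-0.4002, 0.4002)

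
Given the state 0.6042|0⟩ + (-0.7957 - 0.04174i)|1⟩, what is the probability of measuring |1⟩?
0.6349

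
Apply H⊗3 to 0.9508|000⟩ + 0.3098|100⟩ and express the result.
0.4457|000⟩ + 0.4457|001⟩ + 0.4457|010⟩ + 0.4457|011⟩ + 0.2266|100⟩ + 0.2266|101⟩ + 0.2266|110⟩ + 0.2266|111⟩

H⊗3 gives amp(|y⟩) = (1/2√2) Σ_x (−1)^(x·y) amp(|x⟩), where x·y is the number of positions in which both x and y have a 1.
|000⟩: (0.9508 + 0.3098)/(2√2) = 0.4457
|001⟩: (0.9508 + 0.3098)/(2√2) = 0.4457
|010⟩: (0.9508 + 0.3098)/(2√2) = 0.4457
|011⟩: (0.9508 + 0.3098)/(2√2) = 0.4457
|100⟩: (0.9508 - 0.3098)/(2√2) = 0.2266
|101⟩: (0.9508 - 0.3098)/(2√2) = 0.2266
|110⟩: (0.9508 - 0.3098)/(2√2) = 0.2266
|111⟩: (0.9508 - 0.3098)/(2√2) = 0.2266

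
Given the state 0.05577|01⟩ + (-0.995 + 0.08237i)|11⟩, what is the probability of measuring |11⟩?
0.9968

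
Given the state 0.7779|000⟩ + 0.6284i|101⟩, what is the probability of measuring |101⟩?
0.3949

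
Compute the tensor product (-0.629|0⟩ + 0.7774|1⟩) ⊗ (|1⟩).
-0.629|01⟩ + 0.7774|11⟩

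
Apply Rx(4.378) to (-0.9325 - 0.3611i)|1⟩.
(-0.2943 + 0.7599i)|0⟩ + (0.5405 + 0.2093i)|1⟩

Rx(4.378) = [[cos(θ/2), −i·sin(θ/2)], [−i·sin(θ/2), cos(θ/2)]]; θ = 4.378, cos(θ/2) ≈ -0.579572, sin(θ/2) ≈ 0.814921.
With a = amp(|0⟩) = 0 and b = amp(|1⟩) = (-0.9325 - 0.3611i):
new amp(|0⟩) = (-0.579572)·a + (-0.814921i)·b = (-0.2943 + 0.7599i)
new amp(|1⟩) = (-0.814921i)·a + (-0.579572)·b = (0.5405 + 0.2093i)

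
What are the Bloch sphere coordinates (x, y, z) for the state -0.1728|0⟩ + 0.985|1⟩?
(-0.3404, 0, -0.9404)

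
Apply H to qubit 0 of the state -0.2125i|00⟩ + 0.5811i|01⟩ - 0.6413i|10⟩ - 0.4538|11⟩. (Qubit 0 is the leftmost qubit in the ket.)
-0.6037i|00⟩ + (-0.3209 + 0.4109i)|01⟩ + 0.3032i|10⟩ + (0.3209 + 0.4109i)|11⟩

H on qubit 0 mixes each pair of kets that differ only in qubit 0: amplitudes (a, b) of (|…0…⟩, |…1…⟩) become ((a + b)/√2, (a − b)/√2). Kets absent from the input have amplitude 0.
(|00⟩, |10⟩): (a, b) = (-0.2125i, -0.6413i) → (-0.6037i, 0.3032i)
(|01⟩, |11⟩): (a, b) = (0.5811i, -0.4538) → ((-0.3209 + 0.4109i), (0.3209 + 0.4109i))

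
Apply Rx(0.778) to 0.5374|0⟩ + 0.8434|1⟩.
(0.4973 - 0.3199i)|0⟩ + (0.7804 - 0.2038i)|1⟩

Rx(0.778) = [[cos(θ/2), −i·sin(θ/2)], [−i·sin(θ/2), cos(θ/2)]]; θ = 0.778, cos(θ/2) ≈ 0.925289, sin(θ/2) ≈ 0.379263.
With a = amp(|0⟩) = 0.5374 and b = amp(|1⟩) = 0.8434:
new amp(|0⟩) = (0.925289)·a + (-0.379263i)·b = (0.4973 - 0.3199i)
new amp(|1⟩) = (-0.379263i)·a + (0.925289)·b = (0.7804 - 0.2038i)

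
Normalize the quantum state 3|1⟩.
|1⟩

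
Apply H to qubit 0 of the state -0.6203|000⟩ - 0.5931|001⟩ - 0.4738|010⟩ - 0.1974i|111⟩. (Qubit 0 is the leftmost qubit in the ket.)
-0.4386|000⟩ - 0.4194|001⟩ - 0.335|010⟩ - 0.1396i|011⟩ - 0.4386|100⟩ - 0.4194|101⟩ - 0.335|110⟩ + 0.1396i|111⟩

H on qubit 0 mixes each pair of kets that differ only in qubit 0: amplitudes (a, b) of (|…0…⟩, |…1…⟩) become ((a + b)/√2, (a − b)/√2). Kets absent from the input have amplitude 0.
(|000⟩, |100⟩): (a, b) = (-0.6203, 0) → (-0.4386, -0.4386)
(|001⟩, |101⟩): (a, b) = (-0.5931, 0) → (-0.4194, -0.4194)
(|010⟩, |110⟩): (a, b) = (-0.4738, 0) → (-0.335, -0.335)
(|011⟩, |111⟩): (a, b) = (0, -0.1974i) → (-0.1396i, 0.1396i)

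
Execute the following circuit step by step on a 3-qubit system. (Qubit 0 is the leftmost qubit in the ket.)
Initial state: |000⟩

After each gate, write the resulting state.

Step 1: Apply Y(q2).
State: i|001⟩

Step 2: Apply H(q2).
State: (1/√2)i|000⟩ - (1/√2)i|001⟩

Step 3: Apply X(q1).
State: (1/√2)i|010⟩ - (1/√2)i|011⟩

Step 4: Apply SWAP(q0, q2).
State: (1/√2)i|010⟩ - (1/√2)i|110⟩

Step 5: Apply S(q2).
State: (1/√2)i|010⟩ - (1/√2)i|110⟩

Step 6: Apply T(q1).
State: (-1/2 + (1/2)i)|010⟩ + (1/2 - (1/2)i)|110⟩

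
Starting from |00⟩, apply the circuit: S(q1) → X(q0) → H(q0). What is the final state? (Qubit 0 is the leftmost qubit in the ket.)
1/√2|00⟩ - 1/√2|10⟩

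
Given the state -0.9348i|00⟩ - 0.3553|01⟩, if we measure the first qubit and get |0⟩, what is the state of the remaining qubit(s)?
-0.9348i|0⟩ - 0.3553|1⟩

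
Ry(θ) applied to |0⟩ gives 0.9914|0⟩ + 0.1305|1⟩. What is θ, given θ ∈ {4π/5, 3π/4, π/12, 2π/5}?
π/12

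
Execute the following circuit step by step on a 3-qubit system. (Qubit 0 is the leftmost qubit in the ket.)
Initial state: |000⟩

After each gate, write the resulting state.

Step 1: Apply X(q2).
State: |001⟩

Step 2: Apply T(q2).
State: (1/√2 + (1/√2)i)|001⟩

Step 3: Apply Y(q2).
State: (1/√2 - (1/√2)i)|000⟩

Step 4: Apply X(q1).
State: (1/√2 - (1/√2)i)|010⟩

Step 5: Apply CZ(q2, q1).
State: (1/√2 - (1/√2)i)|010⟩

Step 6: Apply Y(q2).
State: (1/√2 + (1/√2)i)|011⟩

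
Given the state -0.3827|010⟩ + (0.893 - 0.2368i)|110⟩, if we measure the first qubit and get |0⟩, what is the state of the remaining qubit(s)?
-|10⟩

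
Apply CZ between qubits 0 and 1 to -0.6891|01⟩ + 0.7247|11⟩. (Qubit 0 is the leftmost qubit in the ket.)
-0.6891|01⟩ - 0.7247|11⟩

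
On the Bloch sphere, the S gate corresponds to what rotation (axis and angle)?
Rotation by π/2 around the z-axis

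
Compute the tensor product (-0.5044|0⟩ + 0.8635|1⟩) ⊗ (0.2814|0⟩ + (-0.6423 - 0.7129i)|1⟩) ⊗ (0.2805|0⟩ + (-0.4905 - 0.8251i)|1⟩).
-0.03981|000⟩ + (0.06962 + 0.1171i)|001⟩ + (0.09088 + 0.1009i)|010⟩ + (0.1378 - 0.4437i)|011⟩ + 0.06816|100⟩ + (-0.1192 - 0.2005i)|101⟩ + (-0.1556 - 0.1727i)|110⟩ + (-0.2359 + 0.7596i)|111⟩

amp(|b₁b₂…⟩) = product of the factor amplitudes for bits b₁, b₂, …; only kets whose every factor amplitude is nonzero survive.
|000⟩: (-0.5044)(0.2814)(0.2805) = -0.03981
|001⟩: (-0.5044)(0.2814)(-0.4905 - 0.8251i) = (0.06962 + 0.1171i)
|010⟩: (-0.5044)(-0.6423 - 0.7129i)(0.2805) = (0.09088 + 0.1009i)
|011⟩: (-0.5044)(-0.6423 - 0.7129i)(-0.4905 - 0.8251i) = (0.1378 - 0.4437i)
|100⟩: (0.8635)(0.2814)(0.2805) = 0.06816
|101⟩: (0.8635)(0.2814)(-0.4905 - 0.8251i) = (-0.1192 - 0.2005i)
|110⟩: (0.8635)(-0.6423 - 0.7129i)(0.2805) = (-0.1556 - 0.1727i)
|111⟩: (0.8635)(-0.6423 - 0.7129i)(-0.4905 - 0.8251i) = (-0.2359 + 0.7596i)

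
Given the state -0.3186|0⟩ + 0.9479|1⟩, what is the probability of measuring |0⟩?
0.1015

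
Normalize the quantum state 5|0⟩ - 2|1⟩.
0.9285|0⟩ - 0.3714|1⟩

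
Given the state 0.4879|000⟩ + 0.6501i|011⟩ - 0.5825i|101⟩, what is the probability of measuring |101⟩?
0.3393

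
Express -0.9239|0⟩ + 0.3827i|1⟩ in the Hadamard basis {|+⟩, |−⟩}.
(-0.6533 + 0.2706i)|+⟩ + (-0.6533 - 0.2706i)|−⟩

With |ψ⟩ = α|0⟩ + β|1⟩, the Hadamard-basis coefficients are ⟨+|ψ⟩ = (α + β)/√2 and ⟨−|ψ⟩ = (α − β)/√2.
Here α = -0.9239, β = 0.3827i: (α + β)/√2 = (-0.6533 + 0.2706i), (α − β)/√2 = (-0.6533 - 0.2706i).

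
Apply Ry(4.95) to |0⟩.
-0.7859|0⟩ + 0.6183|1⟩

Ry(4.95) = [[cos(θ/2), −sin(θ/2)], [sin(θ/2), cos(θ/2)]]; θ = 4.95, cos(θ/2) ≈ -0.785933, sin(θ/2) ≈ 0.618312.
With a = amp(|0⟩) = 1 and b = amp(|1⟩) = 0:
new amp(|0⟩) = (-0.785933)·a + (-0.618312)·b = -0.7859
new amp(|1⟩) = (0.618312)·a + (-0.785933)·b = 0.6183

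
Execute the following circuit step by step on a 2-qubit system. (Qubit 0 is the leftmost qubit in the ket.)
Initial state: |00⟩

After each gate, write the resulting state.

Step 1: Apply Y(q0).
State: i|10⟩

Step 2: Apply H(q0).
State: (1/√2)i|00⟩ - (1/√2)i|10⟩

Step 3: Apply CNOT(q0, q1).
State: (1/√2)i|00⟩ - (1/√2)i|11⟩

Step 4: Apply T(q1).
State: (1/√2)i|00⟩ + (1/2 - (1/2)i)|11⟩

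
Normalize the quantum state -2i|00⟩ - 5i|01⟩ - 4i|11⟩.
-0.2981i|00⟩ - 0.7454i|01⟩ - 0.5963i|11⟩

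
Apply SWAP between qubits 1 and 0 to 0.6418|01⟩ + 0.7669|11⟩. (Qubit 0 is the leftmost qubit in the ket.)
0.6418|10⟩ + 0.7669|11⟩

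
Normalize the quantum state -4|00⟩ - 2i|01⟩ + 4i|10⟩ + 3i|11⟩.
-0.5963|00⟩ - 0.2981i|01⟩ + 0.5963i|10⟩ + (1/√5)i|11⟩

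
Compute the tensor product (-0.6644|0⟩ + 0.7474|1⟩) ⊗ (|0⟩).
-0.6644|00⟩ + 0.7474|10⟩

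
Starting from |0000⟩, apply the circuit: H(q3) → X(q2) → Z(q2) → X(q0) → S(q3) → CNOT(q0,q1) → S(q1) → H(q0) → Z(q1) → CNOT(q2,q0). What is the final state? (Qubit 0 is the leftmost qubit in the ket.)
-(1/2)i|0110⟩ + 1/2|0111⟩ + (1/2)i|1110⟩ - 1/2|1111⟩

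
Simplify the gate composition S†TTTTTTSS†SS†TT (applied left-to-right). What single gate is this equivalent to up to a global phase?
S†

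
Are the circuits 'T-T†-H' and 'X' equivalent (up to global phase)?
No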